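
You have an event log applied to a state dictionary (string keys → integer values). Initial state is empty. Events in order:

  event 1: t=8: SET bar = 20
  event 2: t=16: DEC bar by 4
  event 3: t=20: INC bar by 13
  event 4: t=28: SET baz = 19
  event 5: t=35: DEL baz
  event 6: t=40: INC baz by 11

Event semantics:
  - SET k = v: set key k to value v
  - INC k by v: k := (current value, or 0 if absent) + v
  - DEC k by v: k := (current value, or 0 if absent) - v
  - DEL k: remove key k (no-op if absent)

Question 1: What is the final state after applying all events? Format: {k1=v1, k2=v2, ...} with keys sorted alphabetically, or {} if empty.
  after event 1 (t=8: SET bar = 20): {bar=20}
  after event 2 (t=16: DEC bar by 4): {bar=16}
  after event 3 (t=20: INC bar by 13): {bar=29}
  after event 4 (t=28: SET baz = 19): {bar=29, baz=19}
  after event 5 (t=35: DEL baz): {bar=29}
  after event 6 (t=40: INC baz by 11): {bar=29, baz=11}

Answer: {bar=29, baz=11}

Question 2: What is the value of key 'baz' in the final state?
Track key 'baz' through all 6 events:
  event 1 (t=8: SET bar = 20): baz unchanged
  event 2 (t=16: DEC bar by 4): baz unchanged
  event 3 (t=20: INC bar by 13): baz unchanged
  event 4 (t=28: SET baz = 19): baz (absent) -> 19
  event 5 (t=35: DEL baz): baz 19 -> (absent)
  event 6 (t=40: INC baz by 11): baz (absent) -> 11
Final: baz = 11

Answer: 11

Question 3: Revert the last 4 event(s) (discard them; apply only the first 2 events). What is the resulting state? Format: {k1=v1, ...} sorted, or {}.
Answer: {bar=16}

Derivation:
Keep first 2 events (discard last 4):
  after event 1 (t=8: SET bar = 20): {bar=20}
  after event 2 (t=16: DEC bar by 4): {bar=16}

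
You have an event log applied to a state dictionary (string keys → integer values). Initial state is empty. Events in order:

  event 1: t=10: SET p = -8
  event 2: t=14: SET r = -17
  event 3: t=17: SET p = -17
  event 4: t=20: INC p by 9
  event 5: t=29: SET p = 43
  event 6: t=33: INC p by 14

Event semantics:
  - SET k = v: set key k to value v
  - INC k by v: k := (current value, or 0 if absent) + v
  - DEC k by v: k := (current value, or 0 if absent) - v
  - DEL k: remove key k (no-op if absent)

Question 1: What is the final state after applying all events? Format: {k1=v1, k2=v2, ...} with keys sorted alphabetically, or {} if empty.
  after event 1 (t=10: SET p = -8): {p=-8}
  after event 2 (t=14: SET r = -17): {p=-8, r=-17}
  after event 3 (t=17: SET p = -17): {p=-17, r=-17}
  after event 4 (t=20: INC p by 9): {p=-8, r=-17}
  after event 5 (t=29: SET p = 43): {p=43, r=-17}
  after event 6 (t=33: INC p by 14): {p=57, r=-17}

Answer: {p=57, r=-17}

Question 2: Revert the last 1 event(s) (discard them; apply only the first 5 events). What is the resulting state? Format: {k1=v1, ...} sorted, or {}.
Answer: {p=43, r=-17}

Derivation:
Keep first 5 events (discard last 1):
  after event 1 (t=10: SET p = -8): {p=-8}
  after event 2 (t=14: SET r = -17): {p=-8, r=-17}
  after event 3 (t=17: SET p = -17): {p=-17, r=-17}
  after event 4 (t=20: INC p by 9): {p=-8, r=-17}
  after event 5 (t=29: SET p = 43): {p=43, r=-17}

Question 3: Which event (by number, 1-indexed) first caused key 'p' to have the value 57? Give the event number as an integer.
Looking for first event where p becomes 57:
  event 1: p = -8
  event 2: p = -8
  event 3: p = -17
  event 4: p = -8
  event 5: p = 43
  event 6: p 43 -> 57  <-- first match

Answer: 6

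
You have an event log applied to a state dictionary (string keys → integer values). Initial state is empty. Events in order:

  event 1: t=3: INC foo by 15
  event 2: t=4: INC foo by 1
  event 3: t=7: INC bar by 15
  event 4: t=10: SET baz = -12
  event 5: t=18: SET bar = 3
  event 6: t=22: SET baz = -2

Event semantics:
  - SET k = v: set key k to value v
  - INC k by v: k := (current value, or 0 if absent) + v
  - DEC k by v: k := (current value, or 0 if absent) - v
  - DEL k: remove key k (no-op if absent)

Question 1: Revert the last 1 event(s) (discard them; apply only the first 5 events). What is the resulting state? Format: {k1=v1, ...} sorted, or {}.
Answer: {bar=3, baz=-12, foo=16}

Derivation:
Keep first 5 events (discard last 1):
  after event 1 (t=3: INC foo by 15): {foo=15}
  after event 2 (t=4: INC foo by 1): {foo=16}
  after event 3 (t=7: INC bar by 15): {bar=15, foo=16}
  after event 4 (t=10: SET baz = -12): {bar=15, baz=-12, foo=16}
  after event 5 (t=18: SET bar = 3): {bar=3, baz=-12, foo=16}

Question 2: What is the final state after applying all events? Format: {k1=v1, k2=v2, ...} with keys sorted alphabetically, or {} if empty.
Answer: {bar=3, baz=-2, foo=16}

Derivation:
  after event 1 (t=3: INC foo by 15): {foo=15}
  after event 2 (t=4: INC foo by 1): {foo=16}
  after event 3 (t=7: INC bar by 15): {bar=15, foo=16}
  after event 4 (t=10: SET baz = -12): {bar=15, baz=-12, foo=16}
  after event 5 (t=18: SET bar = 3): {bar=3, baz=-12, foo=16}
  after event 6 (t=22: SET baz = -2): {bar=3, baz=-2, foo=16}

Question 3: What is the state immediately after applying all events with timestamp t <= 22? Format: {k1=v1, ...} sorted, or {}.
Apply events with t <= 22 (6 events):
  after event 1 (t=3: INC foo by 15): {foo=15}
  after event 2 (t=4: INC foo by 1): {foo=16}
  after event 3 (t=7: INC bar by 15): {bar=15, foo=16}
  after event 4 (t=10: SET baz = -12): {bar=15, baz=-12, foo=16}
  after event 5 (t=18: SET bar = 3): {bar=3, baz=-12, foo=16}
  after event 6 (t=22: SET baz = -2): {bar=3, baz=-2, foo=16}

Answer: {bar=3, baz=-2, foo=16}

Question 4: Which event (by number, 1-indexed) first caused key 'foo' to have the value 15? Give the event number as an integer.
Looking for first event where foo becomes 15:
  event 1: foo (absent) -> 15  <-- first match

Answer: 1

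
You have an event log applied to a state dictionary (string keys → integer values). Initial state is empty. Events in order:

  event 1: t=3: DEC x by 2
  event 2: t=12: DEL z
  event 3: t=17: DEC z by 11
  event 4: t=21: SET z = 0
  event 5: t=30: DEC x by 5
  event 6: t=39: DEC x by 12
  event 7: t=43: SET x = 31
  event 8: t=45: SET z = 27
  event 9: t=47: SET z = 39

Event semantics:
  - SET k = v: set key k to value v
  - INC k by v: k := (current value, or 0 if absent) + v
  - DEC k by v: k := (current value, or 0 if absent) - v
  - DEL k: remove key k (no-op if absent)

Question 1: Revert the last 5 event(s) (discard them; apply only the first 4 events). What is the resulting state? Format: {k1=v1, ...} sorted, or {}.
Keep first 4 events (discard last 5):
  after event 1 (t=3: DEC x by 2): {x=-2}
  after event 2 (t=12: DEL z): {x=-2}
  after event 3 (t=17: DEC z by 11): {x=-2, z=-11}
  after event 4 (t=21: SET z = 0): {x=-2, z=0}

Answer: {x=-2, z=0}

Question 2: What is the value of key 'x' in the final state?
Answer: 31

Derivation:
Track key 'x' through all 9 events:
  event 1 (t=3: DEC x by 2): x (absent) -> -2
  event 2 (t=12: DEL z): x unchanged
  event 3 (t=17: DEC z by 11): x unchanged
  event 4 (t=21: SET z = 0): x unchanged
  event 5 (t=30: DEC x by 5): x -2 -> -7
  event 6 (t=39: DEC x by 12): x -7 -> -19
  event 7 (t=43: SET x = 31): x -19 -> 31
  event 8 (t=45: SET z = 27): x unchanged
  event 9 (t=47: SET z = 39): x unchanged
Final: x = 31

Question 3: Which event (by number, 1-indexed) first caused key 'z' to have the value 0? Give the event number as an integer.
Looking for first event where z becomes 0:
  event 3: z = -11
  event 4: z -11 -> 0  <-- first match

Answer: 4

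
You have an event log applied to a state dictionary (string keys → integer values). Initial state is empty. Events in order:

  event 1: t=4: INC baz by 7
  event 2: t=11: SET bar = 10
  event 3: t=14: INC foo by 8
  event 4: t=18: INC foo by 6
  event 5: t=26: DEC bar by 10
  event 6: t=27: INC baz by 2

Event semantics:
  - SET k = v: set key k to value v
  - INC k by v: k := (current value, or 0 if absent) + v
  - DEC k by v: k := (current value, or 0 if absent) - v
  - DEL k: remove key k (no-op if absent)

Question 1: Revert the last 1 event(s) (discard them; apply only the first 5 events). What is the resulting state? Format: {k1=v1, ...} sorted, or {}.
Answer: {bar=0, baz=7, foo=14}

Derivation:
Keep first 5 events (discard last 1):
  after event 1 (t=4: INC baz by 7): {baz=7}
  after event 2 (t=11: SET bar = 10): {bar=10, baz=7}
  after event 3 (t=14: INC foo by 8): {bar=10, baz=7, foo=8}
  after event 4 (t=18: INC foo by 6): {bar=10, baz=7, foo=14}
  after event 5 (t=26: DEC bar by 10): {bar=0, baz=7, foo=14}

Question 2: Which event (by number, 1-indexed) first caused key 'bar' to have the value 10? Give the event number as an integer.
Answer: 2

Derivation:
Looking for first event where bar becomes 10:
  event 2: bar (absent) -> 10  <-- first match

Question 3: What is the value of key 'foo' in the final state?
Answer: 14

Derivation:
Track key 'foo' through all 6 events:
  event 1 (t=4: INC baz by 7): foo unchanged
  event 2 (t=11: SET bar = 10): foo unchanged
  event 3 (t=14: INC foo by 8): foo (absent) -> 8
  event 4 (t=18: INC foo by 6): foo 8 -> 14
  event 5 (t=26: DEC bar by 10): foo unchanged
  event 6 (t=27: INC baz by 2): foo unchanged
Final: foo = 14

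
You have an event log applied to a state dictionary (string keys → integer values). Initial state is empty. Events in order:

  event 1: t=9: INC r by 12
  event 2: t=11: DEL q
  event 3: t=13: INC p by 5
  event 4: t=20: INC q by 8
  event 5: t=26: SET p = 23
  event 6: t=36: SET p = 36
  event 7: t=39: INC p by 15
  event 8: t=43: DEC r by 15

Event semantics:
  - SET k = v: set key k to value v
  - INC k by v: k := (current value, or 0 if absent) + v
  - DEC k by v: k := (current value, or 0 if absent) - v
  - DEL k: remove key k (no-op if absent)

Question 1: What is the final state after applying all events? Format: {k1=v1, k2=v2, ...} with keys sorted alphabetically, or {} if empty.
Answer: {p=51, q=8, r=-3}

Derivation:
  after event 1 (t=9: INC r by 12): {r=12}
  after event 2 (t=11: DEL q): {r=12}
  after event 3 (t=13: INC p by 5): {p=5, r=12}
  after event 4 (t=20: INC q by 8): {p=5, q=8, r=12}
  after event 5 (t=26: SET p = 23): {p=23, q=8, r=12}
  after event 6 (t=36: SET p = 36): {p=36, q=8, r=12}
  after event 7 (t=39: INC p by 15): {p=51, q=8, r=12}
  after event 8 (t=43: DEC r by 15): {p=51, q=8, r=-3}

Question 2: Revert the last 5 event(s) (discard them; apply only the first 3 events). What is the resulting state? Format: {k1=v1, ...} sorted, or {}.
Keep first 3 events (discard last 5):
  after event 1 (t=9: INC r by 12): {r=12}
  after event 2 (t=11: DEL q): {r=12}
  after event 3 (t=13: INC p by 5): {p=5, r=12}

Answer: {p=5, r=12}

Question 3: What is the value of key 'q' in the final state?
Track key 'q' through all 8 events:
  event 1 (t=9: INC r by 12): q unchanged
  event 2 (t=11: DEL q): q (absent) -> (absent)
  event 3 (t=13: INC p by 5): q unchanged
  event 4 (t=20: INC q by 8): q (absent) -> 8
  event 5 (t=26: SET p = 23): q unchanged
  event 6 (t=36: SET p = 36): q unchanged
  event 7 (t=39: INC p by 15): q unchanged
  event 8 (t=43: DEC r by 15): q unchanged
Final: q = 8

Answer: 8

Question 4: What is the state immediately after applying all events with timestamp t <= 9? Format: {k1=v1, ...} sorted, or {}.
Answer: {r=12}

Derivation:
Apply events with t <= 9 (1 events):
  after event 1 (t=9: INC r by 12): {r=12}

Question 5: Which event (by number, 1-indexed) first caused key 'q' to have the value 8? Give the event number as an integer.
Answer: 4

Derivation:
Looking for first event where q becomes 8:
  event 4: q (absent) -> 8  <-- first match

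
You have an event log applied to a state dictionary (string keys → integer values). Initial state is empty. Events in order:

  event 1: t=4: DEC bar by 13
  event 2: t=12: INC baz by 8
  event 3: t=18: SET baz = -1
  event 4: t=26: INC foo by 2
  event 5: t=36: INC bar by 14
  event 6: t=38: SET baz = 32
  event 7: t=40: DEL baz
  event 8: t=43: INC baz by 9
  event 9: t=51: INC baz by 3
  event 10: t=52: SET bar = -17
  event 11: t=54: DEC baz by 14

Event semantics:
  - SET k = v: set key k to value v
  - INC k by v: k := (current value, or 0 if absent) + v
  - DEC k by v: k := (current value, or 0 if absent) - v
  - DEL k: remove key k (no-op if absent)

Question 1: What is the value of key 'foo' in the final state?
Answer: 2

Derivation:
Track key 'foo' through all 11 events:
  event 1 (t=4: DEC bar by 13): foo unchanged
  event 2 (t=12: INC baz by 8): foo unchanged
  event 3 (t=18: SET baz = -1): foo unchanged
  event 4 (t=26: INC foo by 2): foo (absent) -> 2
  event 5 (t=36: INC bar by 14): foo unchanged
  event 6 (t=38: SET baz = 32): foo unchanged
  event 7 (t=40: DEL baz): foo unchanged
  event 8 (t=43: INC baz by 9): foo unchanged
  event 9 (t=51: INC baz by 3): foo unchanged
  event 10 (t=52: SET bar = -17): foo unchanged
  event 11 (t=54: DEC baz by 14): foo unchanged
Final: foo = 2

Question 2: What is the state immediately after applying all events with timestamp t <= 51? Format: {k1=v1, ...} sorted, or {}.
Apply events with t <= 51 (9 events):
  after event 1 (t=4: DEC bar by 13): {bar=-13}
  after event 2 (t=12: INC baz by 8): {bar=-13, baz=8}
  after event 3 (t=18: SET baz = -1): {bar=-13, baz=-1}
  after event 4 (t=26: INC foo by 2): {bar=-13, baz=-1, foo=2}
  after event 5 (t=36: INC bar by 14): {bar=1, baz=-1, foo=2}
  after event 6 (t=38: SET baz = 32): {bar=1, baz=32, foo=2}
  after event 7 (t=40: DEL baz): {bar=1, foo=2}
  after event 8 (t=43: INC baz by 9): {bar=1, baz=9, foo=2}
  after event 9 (t=51: INC baz by 3): {bar=1, baz=12, foo=2}

Answer: {bar=1, baz=12, foo=2}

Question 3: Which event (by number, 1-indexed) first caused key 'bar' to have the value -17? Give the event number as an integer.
Answer: 10

Derivation:
Looking for first event where bar becomes -17:
  event 1: bar = -13
  event 2: bar = -13
  event 3: bar = -13
  event 4: bar = -13
  event 5: bar = 1
  event 6: bar = 1
  event 7: bar = 1
  event 8: bar = 1
  event 9: bar = 1
  event 10: bar 1 -> -17  <-- first match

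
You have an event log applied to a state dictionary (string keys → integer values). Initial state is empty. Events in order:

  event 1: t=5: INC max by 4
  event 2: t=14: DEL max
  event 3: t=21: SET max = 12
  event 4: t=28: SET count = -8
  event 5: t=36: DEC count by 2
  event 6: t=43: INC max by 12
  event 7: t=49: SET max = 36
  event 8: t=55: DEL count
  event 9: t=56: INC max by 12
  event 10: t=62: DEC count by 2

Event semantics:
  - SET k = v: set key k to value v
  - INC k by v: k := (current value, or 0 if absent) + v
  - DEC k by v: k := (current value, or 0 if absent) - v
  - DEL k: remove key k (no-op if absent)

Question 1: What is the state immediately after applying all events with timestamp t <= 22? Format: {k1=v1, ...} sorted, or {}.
Answer: {max=12}

Derivation:
Apply events with t <= 22 (3 events):
  after event 1 (t=5: INC max by 4): {max=4}
  after event 2 (t=14: DEL max): {}
  after event 3 (t=21: SET max = 12): {max=12}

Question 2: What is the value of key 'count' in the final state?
Answer: -2

Derivation:
Track key 'count' through all 10 events:
  event 1 (t=5: INC max by 4): count unchanged
  event 2 (t=14: DEL max): count unchanged
  event 3 (t=21: SET max = 12): count unchanged
  event 4 (t=28: SET count = -8): count (absent) -> -8
  event 5 (t=36: DEC count by 2): count -8 -> -10
  event 6 (t=43: INC max by 12): count unchanged
  event 7 (t=49: SET max = 36): count unchanged
  event 8 (t=55: DEL count): count -10 -> (absent)
  event 9 (t=56: INC max by 12): count unchanged
  event 10 (t=62: DEC count by 2): count (absent) -> -2
Final: count = -2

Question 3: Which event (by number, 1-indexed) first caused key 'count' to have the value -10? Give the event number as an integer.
Looking for first event where count becomes -10:
  event 4: count = -8
  event 5: count -8 -> -10  <-- first match

Answer: 5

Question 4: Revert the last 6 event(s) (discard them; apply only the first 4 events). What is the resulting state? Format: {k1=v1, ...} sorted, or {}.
Answer: {count=-8, max=12}

Derivation:
Keep first 4 events (discard last 6):
  after event 1 (t=5: INC max by 4): {max=4}
  after event 2 (t=14: DEL max): {}
  after event 3 (t=21: SET max = 12): {max=12}
  after event 4 (t=28: SET count = -8): {count=-8, max=12}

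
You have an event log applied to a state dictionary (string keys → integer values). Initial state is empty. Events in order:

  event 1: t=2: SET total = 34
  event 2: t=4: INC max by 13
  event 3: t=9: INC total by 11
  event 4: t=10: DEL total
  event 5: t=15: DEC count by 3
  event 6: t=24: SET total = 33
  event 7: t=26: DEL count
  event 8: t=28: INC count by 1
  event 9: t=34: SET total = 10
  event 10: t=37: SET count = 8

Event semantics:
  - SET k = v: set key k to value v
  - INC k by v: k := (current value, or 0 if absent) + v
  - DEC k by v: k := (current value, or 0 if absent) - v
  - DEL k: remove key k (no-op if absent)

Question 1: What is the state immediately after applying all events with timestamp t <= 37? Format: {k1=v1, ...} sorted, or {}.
Apply events with t <= 37 (10 events):
  after event 1 (t=2: SET total = 34): {total=34}
  after event 2 (t=4: INC max by 13): {max=13, total=34}
  after event 3 (t=9: INC total by 11): {max=13, total=45}
  after event 4 (t=10: DEL total): {max=13}
  after event 5 (t=15: DEC count by 3): {count=-3, max=13}
  after event 6 (t=24: SET total = 33): {count=-3, max=13, total=33}
  after event 7 (t=26: DEL count): {max=13, total=33}
  after event 8 (t=28: INC count by 1): {count=1, max=13, total=33}
  after event 9 (t=34: SET total = 10): {count=1, max=13, total=10}
  after event 10 (t=37: SET count = 8): {count=8, max=13, total=10}

Answer: {count=8, max=13, total=10}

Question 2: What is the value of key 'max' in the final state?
Answer: 13

Derivation:
Track key 'max' through all 10 events:
  event 1 (t=2: SET total = 34): max unchanged
  event 2 (t=4: INC max by 13): max (absent) -> 13
  event 3 (t=9: INC total by 11): max unchanged
  event 4 (t=10: DEL total): max unchanged
  event 5 (t=15: DEC count by 3): max unchanged
  event 6 (t=24: SET total = 33): max unchanged
  event 7 (t=26: DEL count): max unchanged
  event 8 (t=28: INC count by 1): max unchanged
  event 9 (t=34: SET total = 10): max unchanged
  event 10 (t=37: SET count = 8): max unchanged
Final: max = 13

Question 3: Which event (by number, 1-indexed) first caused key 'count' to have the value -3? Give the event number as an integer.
Looking for first event where count becomes -3:
  event 5: count (absent) -> -3  <-- first match

Answer: 5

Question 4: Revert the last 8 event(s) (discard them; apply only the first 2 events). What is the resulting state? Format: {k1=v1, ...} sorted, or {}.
Answer: {max=13, total=34}

Derivation:
Keep first 2 events (discard last 8):
  after event 1 (t=2: SET total = 34): {total=34}
  after event 2 (t=4: INC max by 13): {max=13, total=34}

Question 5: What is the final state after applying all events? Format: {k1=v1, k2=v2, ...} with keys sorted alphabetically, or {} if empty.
  after event 1 (t=2: SET total = 34): {total=34}
  after event 2 (t=4: INC max by 13): {max=13, total=34}
  after event 3 (t=9: INC total by 11): {max=13, total=45}
  after event 4 (t=10: DEL total): {max=13}
  after event 5 (t=15: DEC count by 3): {count=-3, max=13}
  after event 6 (t=24: SET total = 33): {count=-3, max=13, total=33}
  after event 7 (t=26: DEL count): {max=13, total=33}
  after event 8 (t=28: INC count by 1): {count=1, max=13, total=33}
  after event 9 (t=34: SET total = 10): {count=1, max=13, total=10}
  after event 10 (t=37: SET count = 8): {count=8, max=13, total=10}

Answer: {count=8, max=13, total=10}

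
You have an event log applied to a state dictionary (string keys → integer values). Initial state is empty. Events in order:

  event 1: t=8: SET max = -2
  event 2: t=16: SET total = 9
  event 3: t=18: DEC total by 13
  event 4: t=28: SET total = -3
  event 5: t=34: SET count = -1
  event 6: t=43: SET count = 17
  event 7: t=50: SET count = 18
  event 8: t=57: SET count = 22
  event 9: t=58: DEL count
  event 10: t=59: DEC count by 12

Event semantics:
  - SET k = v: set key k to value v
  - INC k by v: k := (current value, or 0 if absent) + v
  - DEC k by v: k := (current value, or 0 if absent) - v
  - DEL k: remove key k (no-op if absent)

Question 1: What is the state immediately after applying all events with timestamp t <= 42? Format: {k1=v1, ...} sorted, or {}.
Answer: {count=-1, max=-2, total=-3}

Derivation:
Apply events with t <= 42 (5 events):
  after event 1 (t=8: SET max = -2): {max=-2}
  after event 2 (t=16: SET total = 9): {max=-2, total=9}
  after event 3 (t=18: DEC total by 13): {max=-2, total=-4}
  after event 4 (t=28: SET total = -3): {max=-2, total=-3}
  after event 5 (t=34: SET count = -1): {count=-1, max=-2, total=-3}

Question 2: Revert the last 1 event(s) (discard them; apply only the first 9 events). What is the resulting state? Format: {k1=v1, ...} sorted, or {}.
Answer: {max=-2, total=-3}

Derivation:
Keep first 9 events (discard last 1):
  after event 1 (t=8: SET max = -2): {max=-2}
  after event 2 (t=16: SET total = 9): {max=-2, total=9}
  after event 3 (t=18: DEC total by 13): {max=-2, total=-4}
  after event 4 (t=28: SET total = -3): {max=-2, total=-3}
  after event 5 (t=34: SET count = -1): {count=-1, max=-2, total=-3}
  after event 6 (t=43: SET count = 17): {count=17, max=-2, total=-3}
  after event 7 (t=50: SET count = 18): {count=18, max=-2, total=-3}
  after event 8 (t=57: SET count = 22): {count=22, max=-2, total=-3}
  after event 9 (t=58: DEL count): {max=-2, total=-3}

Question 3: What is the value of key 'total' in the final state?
Track key 'total' through all 10 events:
  event 1 (t=8: SET max = -2): total unchanged
  event 2 (t=16: SET total = 9): total (absent) -> 9
  event 3 (t=18: DEC total by 13): total 9 -> -4
  event 4 (t=28: SET total = -3): total -4 -> -3
  event 5 (t=34: SET count = -1): total unchanged
  event 6 (t=43: SET count = 17): total unchanged
  event 7 (t=50: SET count = 18): total unchanged
  event 8 (t=57: SET count = 22): total unchanged
  event 9 (t=58: DEL count): total unchanged
  event 10 (t=59: DEC count by 12): total unchanged
Final: total = -3

Answer: -3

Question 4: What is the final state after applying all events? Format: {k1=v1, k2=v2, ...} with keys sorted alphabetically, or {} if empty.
  after event 1 (t=8: SET max = -2): {max=-2}
  after event 2 (t=16: SET total = 9): {max=-2, total=9}
  after event 3 (t=18: DEC total by 13): {max=-2, total=-4}
  after event 4 (t=28: SET total = -3): {max=-2, total=-3}
  after event 5 (t=34: SET count = -1): {count=-1, max=-2, total=-3}
  after event 6 (t=43: SET count = 17): {count=17, max=-2, total=-3}
  after event 7 (t=50: SET count = 18): {count=18, max=-2, total=-3}
  after event 8 (t=57: SET count = 22): {count=22, max=-2, total=-3}
  after event 9 (t=58: DEL count): {max=-2, total=-3}
  after event 10 (t=59: DEC count by 12): {count=-12, max=-2, total=-3}

Answer: {count=-12, max=-2, total=-3}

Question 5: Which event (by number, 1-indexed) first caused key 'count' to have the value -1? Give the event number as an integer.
Looking for first event where count becomes -1:
  event 5: count (absent) -> -1  <-- first match

Answer: 5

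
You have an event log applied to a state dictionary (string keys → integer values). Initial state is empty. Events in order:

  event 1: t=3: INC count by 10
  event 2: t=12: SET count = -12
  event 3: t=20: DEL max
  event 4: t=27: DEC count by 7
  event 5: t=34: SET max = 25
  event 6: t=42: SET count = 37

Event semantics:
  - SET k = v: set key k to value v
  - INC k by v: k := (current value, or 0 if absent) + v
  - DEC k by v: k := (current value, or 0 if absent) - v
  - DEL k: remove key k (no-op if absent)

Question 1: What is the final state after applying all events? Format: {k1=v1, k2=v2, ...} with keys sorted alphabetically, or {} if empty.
Answer: {count=37, max=25}

Derivation:
  after event 1 (t=3: INC count by 10): {count=10}
  after event 2 (t=12: SET count = -12): {count=-12}
  after event 3 (t=20: DEL max): {count=-12}
  after event 4 (t=27: DEC count by 7): {count=-19}
  after event 5 (t=34: SET max = 25): {count=-19, max=25}
  after event 6 (t=42: SET count = 37): {count=37, max=25}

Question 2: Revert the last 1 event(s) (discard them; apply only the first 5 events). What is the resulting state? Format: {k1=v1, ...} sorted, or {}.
Answer: {count=-19, max=25}

Derivation:
Keep first 5 events (discard last 1):
  after event 1 (t=3: INC count by 10): {count=10}
  after event 2 (t=12: SET count = -12): {count=-12}
  after event 3 (t=20: DEL max): {count=-12}
  after event 4 (t=27: DEC count by 7): {count=-19}
  after event 5 (t=34: SET max = 25): {count=-19, max=25}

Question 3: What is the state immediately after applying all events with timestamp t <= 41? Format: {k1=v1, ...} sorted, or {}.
Apply events with t <= 41 (5 events):
  after event 1 (t=3: INC count by 10): {count=10}
  after event 2 (t=12: SET count = -12): {count=-12}
  after event 3 (t=20: DEL max): {count=-12}
  after event 4 (t=27: DEC count by 7): {count=-19}
  after event 5 (t=34: SET max = 25): {count=-19, max=25}

Answer: {count=-19, max=25}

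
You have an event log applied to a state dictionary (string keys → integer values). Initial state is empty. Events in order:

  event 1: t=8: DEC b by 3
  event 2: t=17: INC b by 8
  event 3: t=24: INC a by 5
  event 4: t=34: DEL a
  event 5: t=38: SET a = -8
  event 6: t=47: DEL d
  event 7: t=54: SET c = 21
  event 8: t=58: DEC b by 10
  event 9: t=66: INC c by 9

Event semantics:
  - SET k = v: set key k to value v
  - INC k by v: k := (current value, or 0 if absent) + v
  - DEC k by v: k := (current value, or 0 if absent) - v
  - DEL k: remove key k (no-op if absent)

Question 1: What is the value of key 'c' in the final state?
Answer: 30

Derivation:
Track key 'c' through all 9 events:
  event 1 (t=8: DEC b by 3): c unchanged
  event 2 (t=17: INC b by 8): c unchanged
  event 3 (t=24: INC a by 5): c unchanged
  event 4 (t=34: DEL a): c unchanged
  event 5 (t=38: SET a = -8): c unchanged
  event 6 (t=47: DEL d): c unchanged
  event 7 (t=54: SET c = 21): c (absent) -> 21
  event 8 (t=58: DEC b by 10): c unchanged
  event 9 (t=66: INC c by 9): c 21 -> 30
Final: c = 30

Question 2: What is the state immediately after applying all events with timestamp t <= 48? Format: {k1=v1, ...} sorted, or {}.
Apply events with t <= 48 (6 events):
  after event 1 (t=8: DEC b by 3): {b=-3}
  after event 2 (t=17: INC b by 8): {b=5}
  after event 3 (t=24: INC a by 5): {a=5, b=5}
  after event 4 (t=34: DEL a): {b=5}
  after event 5 (t=38: SET a = -8): {a=-8, b=5}
  after event 6 (t=47: DEL d): {a=-8, b=5}

Answer: {a=-8, b=5}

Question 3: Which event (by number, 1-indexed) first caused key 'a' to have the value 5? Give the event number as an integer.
Answer: 3

Derivation:
Looking for first event where a becomes 5:
  event 3: a (absent) -> 5  <-- first match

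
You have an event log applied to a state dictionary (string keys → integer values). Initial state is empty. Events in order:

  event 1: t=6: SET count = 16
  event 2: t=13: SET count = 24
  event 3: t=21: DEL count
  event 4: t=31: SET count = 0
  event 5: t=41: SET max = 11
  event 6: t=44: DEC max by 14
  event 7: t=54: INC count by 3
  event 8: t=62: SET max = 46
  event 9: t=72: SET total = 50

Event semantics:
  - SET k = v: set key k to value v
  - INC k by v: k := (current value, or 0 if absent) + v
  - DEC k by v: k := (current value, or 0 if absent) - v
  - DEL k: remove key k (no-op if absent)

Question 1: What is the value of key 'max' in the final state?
Answer: 46

Derivation:
Track key 'max' through all 9 events:
  event 1 (t=6: SET count = 16): max unchanged
  event 2 (t=13: SET count = 24): max unchanged
  event 3 (t=21: DEL count): max unchanged
  event 4 (t=31: SET count = 0): max unchanged
  event 5 (t=41: SET max = 11): max (absent) -> 11
  event 6 (t=44: DEC max by 14): max 11 -> -3
  event 7 (t=54: INC count by 3): max unchanged
  event 8 (t=62: SET max = 46): max -3 -> 46
  event 9 (t=72: SET total = 50): max unchanged
Final: max = 46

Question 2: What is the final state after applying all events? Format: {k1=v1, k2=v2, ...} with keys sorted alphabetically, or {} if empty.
Answer: {count=3, max=46, total=50}

Derivation:
  after event 1 (t=6: SET count = 16): {count=16}
  after event 2 (t=13: SET count = 24): {count=24}
  after event 3 (t=21: DEL count): {}
  after event 4 (t=31: SET count = 0): {count=0}
  after event 5 (t=41: SET max = 11): {count=0, max=11}
  after event 6 (t=44: DEC max by 14): {count=0, max=-3}
  after event 7 (t=54: INC count by 3): {count=3, max=-3}
  after event 8 (t=62: SET max = 46): {count=3, max=46}
  after event 9 (t=72: SET total = 50): {count=3, max=46, total=50}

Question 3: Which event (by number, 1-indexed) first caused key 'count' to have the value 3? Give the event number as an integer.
Looking for first event where count becomes 3:
  event 1: count = 16
  event 2: count = 24
  event 3: count = (absent)
  event 4: count = 0
  event 5: count = 0
  event 6: count = 0
  event 7: count 0 -> 3  <-- first match

Answer: 7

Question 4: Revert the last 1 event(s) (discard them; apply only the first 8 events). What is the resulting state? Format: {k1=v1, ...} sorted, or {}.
Answer: {count=3, max=46}

Derivation:
Keep first 8 events (discard last 1):
  after event 1 (t=6: SET count = 16): {count=16}
  after event 2 (t=13: SET count = 24): {count=24}
  after event 3 (t=21: DEL count): {}
  after event 4 (t=31: SET count = 0): {count=0}
  after event 5 (t=41: SET max = 11): {count=0, max=11}
  after event 6 (t=44: DEC max by 14): {count=0, max=-3}
  after event 7 (t=54: INC count by 3): {count=3, max=-3}
  after event 8 (t=62: SET max = 46): {count=3, max=46}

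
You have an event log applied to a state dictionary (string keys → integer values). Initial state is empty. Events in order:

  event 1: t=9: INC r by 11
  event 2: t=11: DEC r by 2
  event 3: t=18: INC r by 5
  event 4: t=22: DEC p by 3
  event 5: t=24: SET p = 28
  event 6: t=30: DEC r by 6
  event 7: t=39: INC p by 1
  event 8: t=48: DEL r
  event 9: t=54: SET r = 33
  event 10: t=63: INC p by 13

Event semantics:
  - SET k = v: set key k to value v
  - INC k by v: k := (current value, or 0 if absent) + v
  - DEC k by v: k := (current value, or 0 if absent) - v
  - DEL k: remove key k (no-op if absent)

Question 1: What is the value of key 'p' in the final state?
Answer: 42

Derivation:
Track key 'p' through all 10 events:
  event 1 (t=9: INC r by 11): p unchanged
  event 2 (t=11: DEC r by 2): p unchanged
  event 3 (t=18: INC r by 5): p unchanged
  event 4 (t=22: DEC p by 3): p (absent) -> -3
  event 5 (t=24: SET p = 28): p -3 -> 28
  event 6 (t=30: DEC r by 6): p unchanged
  event 7 (t=39: INC p by 1): p 28 -> 29
  event 8 (t=48: DEL r): p unchanged
  event 9 (t=54: SET r = 33): p unchanged
  event 10 (t=63: INC p by 13): p 29 -> 42
Final: p = 42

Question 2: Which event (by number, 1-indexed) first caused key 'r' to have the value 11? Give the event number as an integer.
Looking for first event where r becomes 11:
  event 1: r (absent) -> 11  <-- first match

Answer: 1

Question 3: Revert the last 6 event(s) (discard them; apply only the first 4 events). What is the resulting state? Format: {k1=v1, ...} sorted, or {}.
Keep first 4 events (discard last 6):
  after event 1 (t=9: INC r by 11): {r=11}
  after event 2 (t=11: DEC r by 2): {r=9}
  after event 3 (t=18: INC r by 5): {r=14}
  after event 4 (t=22: DEC p by 3): {p=-3, r=14}

Answer: {p=-3, r=14}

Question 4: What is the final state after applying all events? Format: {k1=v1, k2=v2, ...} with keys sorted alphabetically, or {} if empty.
Answer: {p=42, r=33}

Derivation:
  after event 1 (t=9: INC r by 11): {r=11}
  after event 2 (t=11: DEC r by 2): {r=9}
  after event 3 (t=18: INC r by 5): {r=14}
  after event 4 (t=22: DEC p by 3): {p=-3, r=14}
  after event 5 (t=24: SET p = 28): {p=28, r=14}
  after event 6 (t=30: DEC r by 6): {p=28, r=8}
  after event 7 (t=39: INC p by 1): {p=29, r=8}
  after event 8 (t=48: DEL r): {p=29}
  after event 9 (t=54: SET r = 33): {p=29, r=33}
  after event 10 (t=63: INC p by 13): {p=42, r=33}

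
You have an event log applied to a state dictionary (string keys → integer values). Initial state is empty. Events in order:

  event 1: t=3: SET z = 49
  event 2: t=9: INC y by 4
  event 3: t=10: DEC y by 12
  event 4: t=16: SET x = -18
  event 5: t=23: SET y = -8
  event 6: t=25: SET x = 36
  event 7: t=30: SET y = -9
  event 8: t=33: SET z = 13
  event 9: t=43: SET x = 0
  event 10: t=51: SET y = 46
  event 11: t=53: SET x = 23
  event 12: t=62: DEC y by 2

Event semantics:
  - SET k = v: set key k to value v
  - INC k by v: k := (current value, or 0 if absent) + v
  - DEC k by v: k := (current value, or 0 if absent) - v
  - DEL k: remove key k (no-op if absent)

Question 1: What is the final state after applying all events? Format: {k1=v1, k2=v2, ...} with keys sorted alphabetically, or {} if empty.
Answer: {x=23, y=44, z=13}

Derivation:
  after event 1 (t=3: SET z = 49): {z=49}
  after event 2 (t=9: INC y by 4): {y=4, z=49}
  after event 3 (t=10: DEC y by 12): {y=-8, z=49}
  after event 4 (t=16: SET x = -18): {x=-18, y=-8, z=49}
  after event 5 (t=23: SET y = -8): {x=-18, y=-8, z=49}
  after event 6 (t=25: SET x = 36): {x=36, y=-8, z=49}
  after event 7 (t=30: SET y = -9): {x=36, y=-9, z=49}
  after event 8 (t=33: SET z = 13): {x=36, y=-9, z=13}
  after event 9 (t=43: SET x = 0): {x=0, y=-9, z=13}
  after event 10 (t=51: SET y = 46): {x=0, y=46, z=13}
  after event 11 (t=53: SET x = 23): {x=23, y=46, z=13}
  after event 12 (t=62: DEC y by 2): {x=23, y=44, z=13}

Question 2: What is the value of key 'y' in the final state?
Answer: 44

Derivation:
Track key 'y' through all 12 events:
  event 1 (t=3: SET z = 49): y unchanged
  event 2 (t=9: INC y by 4): y (absent) -> 4
  event 3 (t=10: DEC y by 12): y 4 -> -8
  event 4 (t=16: SET x = -18): y unchanged
  event 5 (t=23: SET y = -8): y -8 -> -8
  event 6 (t=25: SET x = 36): y unchanged
  event 7 (t=30: SET y = -9): y -8 -> -9
  event 8 (t=33: SET z = 13): y unchanged
  event 9 (t=43: SET x = 0): y unchanged
  event 10 (t=51: SET y = 46): y -9 -> 46
  event 11 (t=53: SET x = 23): y unchanged
  event 12 (t=62: DEC y by 2): y 46 -> 44
Final: y = 44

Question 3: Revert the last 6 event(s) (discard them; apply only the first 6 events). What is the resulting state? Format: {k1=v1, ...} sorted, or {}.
Keep first 6 events (discard last 6):
  after event 1 (t=3: SET z = 49): {z=49}
  after event 2 (t=9: INC y by 4): {y=4, z=49}
  after event 3 (t=10: DEC y by 12): {y=-8, z=49}
  after event 4 (t=16: SET x = -18): {x=-18, y=-8, z=49}
  after event 5 (t=23: SET y = -8): {x=-18, y=-8, z=49}
  after event 6 (t=25: SET x = 36): {x=36, y=-8, z=49}

Answer: {x=36, y=-8, z=49}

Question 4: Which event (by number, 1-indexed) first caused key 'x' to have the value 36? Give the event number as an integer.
Looking for first event where x becomes 36:
  event 4: x = -18
  event 5: x = -18
  event 6: x -18 -> 36  <-- first match

Answer: 6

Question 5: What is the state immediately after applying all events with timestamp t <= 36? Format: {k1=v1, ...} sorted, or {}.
Apply events with t <= 36 (8 events):
  after event 1 (t=3: SET z = 49): {z=49}
  after event 2 (t=9: INC y by 4): {y=4, z=49}
  after event 3 (t=10: DEC y by 12): {y=-8, z=49}
  after event 4 (t=16: SET x = -18): {x=-18, y=-8, z=49}
  after event 5 (t=23: SET y = -8): {x=-18, y=-8, z=49}
  after event 6 (t=25: SET x = 36): {x=36, y=-8, z=49}
  after event 7 (t=30: SET y = -9): {x=36, y=-9, z=49}
  after event 8 (t=33: SET z = 13): {x=36, y=-9, z=13}

Answer: {x=36, y=-9, z=13}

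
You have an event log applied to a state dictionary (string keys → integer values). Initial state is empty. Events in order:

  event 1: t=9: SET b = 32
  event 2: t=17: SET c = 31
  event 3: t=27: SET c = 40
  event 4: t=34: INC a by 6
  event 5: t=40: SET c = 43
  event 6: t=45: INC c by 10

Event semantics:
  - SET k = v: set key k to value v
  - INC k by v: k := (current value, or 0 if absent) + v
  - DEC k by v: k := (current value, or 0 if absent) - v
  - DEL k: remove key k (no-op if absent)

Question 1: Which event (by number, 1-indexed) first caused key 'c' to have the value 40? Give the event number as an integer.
Looking for first event where c becomes 40:
  event 2: c = 31
  event 3: c 31 -> 40  <-- first match

Answer: 3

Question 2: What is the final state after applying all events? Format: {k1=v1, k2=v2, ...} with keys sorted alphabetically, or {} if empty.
  after event 1 (t=9: SET b = 32): {b=32}
  after event 2 (t=17: SET c = 31): {b=32, c=31}
  after event 3 (t=27: SET c = 40): {b=32, c=40}
  after event 4 (t=34: INC a by 6): {a=6, b=32, c=40}
  after event 5 (t=40: SET c = 43): {a=6, b=32, c=43}
  after event 6 (t=45: INC c by 10): {a=6, b=32, c=53}

Answer: {a=6, b=32, c=53}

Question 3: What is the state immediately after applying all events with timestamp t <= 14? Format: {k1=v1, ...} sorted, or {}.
Apply events with t <= 14 (1 events):
  after event 1 (t=9: SET b = 32): {b=32}

Answer: {b=32}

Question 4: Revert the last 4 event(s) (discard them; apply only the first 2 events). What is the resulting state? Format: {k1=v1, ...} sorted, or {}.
Answer: {b=32, c=31}

Derivation:
Keep first 2 events (discard last 4):
  after event 1 (t=9: SET b = 32): {b=32}
  after event 2 (t=17: SET c = 31): {b=32, c=31}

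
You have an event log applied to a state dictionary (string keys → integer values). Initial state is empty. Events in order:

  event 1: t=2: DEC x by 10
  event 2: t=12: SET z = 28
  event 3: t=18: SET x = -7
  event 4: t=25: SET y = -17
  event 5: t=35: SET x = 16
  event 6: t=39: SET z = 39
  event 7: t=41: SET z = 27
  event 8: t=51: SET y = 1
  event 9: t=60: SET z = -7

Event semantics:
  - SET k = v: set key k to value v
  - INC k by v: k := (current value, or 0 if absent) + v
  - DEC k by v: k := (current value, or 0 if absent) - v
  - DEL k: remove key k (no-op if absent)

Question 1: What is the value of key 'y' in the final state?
Answer: 1

Derivation:
Track key 'y' through all 9 events:
  event 1 (t=2: DEC x by 10): y unchanged
  event 2 (t=12: SET z = 28): y unchanged
  event 3 (t=18: SET x = -7): y unchanged
  event 4 (t=25: SET y = -17): y (absent) -> -17
  event 5 (t=35: SET x = 16): y unchanged
  event 6 (t=39: SET z = 39): y unchanged
  event 7 (t=41: SET z = 27): y unchanged
  event 8 (t=51: SET y = 1): y -17 -> 1
  event 9 (t=60: SET z = -7): y unchanged
Final: y = 1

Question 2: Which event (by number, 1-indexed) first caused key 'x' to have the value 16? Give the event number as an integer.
Looking for first event where x becomes 16:
  event 1: x = -10
  event 2: x = -10
  event 3: x = -7
  event 4: x = -7
  event 5: x -7 -> 16  <-- first match

Answer: 5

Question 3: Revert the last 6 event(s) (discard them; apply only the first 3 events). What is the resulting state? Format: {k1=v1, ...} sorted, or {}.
Answer: {x=-7, z=28}

Derivation:
Keep first 3 events (discard last 6):
  after event 1 (t=2: DEC x by 10): {x=-10}
  after event 2 (t=12: SET z = 28): {x=-10, z=28}
  after event 3 (t=18: SET x = -7): {x=-7, z=28}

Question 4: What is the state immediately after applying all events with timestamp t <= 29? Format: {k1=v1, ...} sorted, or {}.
Apply events with t <= 29 (4 events):
  after event 1 (t=2: DEC x by 10): {x=-10}
  after event 2 (t=12: SET z = 28): {x=-10, z=28}
  after event 3 (t=18: SET x = -7): {x=-7, z=28}
  after event 4 (t=25: SET y = -17): {x=-7, y=-17, z=28}

Answer: {x=-7, y=-17, z=28}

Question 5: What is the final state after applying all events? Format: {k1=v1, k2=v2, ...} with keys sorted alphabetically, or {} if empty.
Answer: {x=16, y=1, z=-7}

Derivation:
  after event 1 (t=2: DEC x by 10): {x=-10}
  after event 2 (t=12: SET z = 28): {x=-10, z=28}
  after event 3 (t=18: SET x = -7): {x=-7, z=28}
  after event 4 (t=25: SET y = -17): {x=-7, y=-17, z=28}
  after event 5 (t=35: SET x = 16): {x=16, y=-17, z=28}
  after event 6 (t=39: SET z = 39): {x=16, y=-17, z=39}
  after event 7 (t=41: SET z = 27): {x=16, y=-17, z=27}
  after event 8 (t=51: SET y = 1): {x=16, y=1, z=27}
  after event 9 (t=60: SET z = -7): {x=16, y=1, z=-7}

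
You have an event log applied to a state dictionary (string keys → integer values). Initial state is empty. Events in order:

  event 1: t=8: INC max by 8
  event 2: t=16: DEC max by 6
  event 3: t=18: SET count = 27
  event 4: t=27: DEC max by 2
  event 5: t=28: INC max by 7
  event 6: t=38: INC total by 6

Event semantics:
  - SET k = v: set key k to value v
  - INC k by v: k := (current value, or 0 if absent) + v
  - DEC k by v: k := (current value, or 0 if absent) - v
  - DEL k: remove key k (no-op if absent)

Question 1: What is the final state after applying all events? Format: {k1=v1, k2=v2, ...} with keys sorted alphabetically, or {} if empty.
Answer: {count=27, max=7, total=6}

Derivation:
  after event 1 (t=8: INC max by 8): {max=8}
  after event 2 (t=16: DEC max by 6): {max=2}
  after event 3 (t=18: SET count = 27): {count=27, max=2}
  after event 4 (t=27: DEC max by 2): {count=27, max=0}
  after event 5 (t=28: INC max by 7): {count=27, max=7}
  after event 6 (t=38: INC total by 6): {count=27, max=7, total=6}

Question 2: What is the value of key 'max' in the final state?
Answer: 7

Derivation:
Track key 'max' through all 6 events:
  event 1 (t=8: INC max by 8): max (absent) -> 8
  event 2 (t=16: DEC max by 6): max 8 -> 2
  event 3 (t=18: SET count = 27): max unchanged
  event 4 (t=27: DEC max by 2): max 2 -> 0
  event 5 (t=28: INC max by 7): max 0 -> 7
  event 6 (t=38: INC total by 6): max unchanged
Final: max = 7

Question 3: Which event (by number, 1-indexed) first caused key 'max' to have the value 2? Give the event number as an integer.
Answer: 2

Derivation:
Looking for first event where max becomes 2:
  event 1: max = 8
  event 2: max 8 -> 2  <-- first match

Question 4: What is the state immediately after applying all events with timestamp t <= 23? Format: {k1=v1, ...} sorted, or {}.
Answer: {count=27, max=2}

Derivation:
Apply events with t <= 23 (3 events):
  after event 1 (t=8: INC max by 8): {max=8}
  after event 2 (t=16: DEC max by 6): {max=2}
  after event 3 (t=18: SET count = 27): {count=27, max=2}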